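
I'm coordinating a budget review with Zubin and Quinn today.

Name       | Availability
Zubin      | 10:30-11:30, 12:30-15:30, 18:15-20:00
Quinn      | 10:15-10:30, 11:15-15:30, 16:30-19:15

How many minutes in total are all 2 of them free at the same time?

Zubin ∩ Quinn: 11:15-11:30, 12:30-15:30, 18:15-19:15.
So the common availability across everyone is 11:15-11:30, 12:30-15:30, 18:15-19:15.
Summing the common windows: 15 + 180 + 60 = 255 minutes.

255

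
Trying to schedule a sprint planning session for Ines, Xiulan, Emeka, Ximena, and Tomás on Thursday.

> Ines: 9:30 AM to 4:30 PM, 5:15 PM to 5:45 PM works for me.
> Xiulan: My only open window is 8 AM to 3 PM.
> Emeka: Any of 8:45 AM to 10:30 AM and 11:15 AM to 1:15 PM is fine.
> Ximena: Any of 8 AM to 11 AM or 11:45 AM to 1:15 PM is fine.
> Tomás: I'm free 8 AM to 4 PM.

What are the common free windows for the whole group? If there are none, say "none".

Ines ∩ Xiulan: 09:30-15:00.
Ines ∩ Xiulan ∩ Emeka: 09:30-10:30, 11:15-13:15.
Ines ∩ Xiulan ∩ Emeka ∩ Ximena: 09:30-10:30, 11:45-13:15.
Ines ∩ Xiulan ∩ Emeka ∩ Ximena ∩ Tomás: 09:30-10:30, 11:45-13:15.

09:30-10:30, 11:45-13:15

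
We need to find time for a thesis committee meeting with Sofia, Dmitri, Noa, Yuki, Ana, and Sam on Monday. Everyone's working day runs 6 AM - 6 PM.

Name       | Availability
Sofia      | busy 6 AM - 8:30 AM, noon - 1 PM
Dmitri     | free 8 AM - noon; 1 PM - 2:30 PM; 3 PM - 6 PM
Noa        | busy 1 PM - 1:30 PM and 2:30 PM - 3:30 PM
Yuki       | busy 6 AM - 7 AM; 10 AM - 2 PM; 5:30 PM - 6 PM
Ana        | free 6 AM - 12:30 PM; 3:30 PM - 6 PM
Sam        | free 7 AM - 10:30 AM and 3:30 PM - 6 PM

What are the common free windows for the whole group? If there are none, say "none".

Sofia free: 08:30-12:00, 13:00-18:00 (invert busy blocks within the working day).
Dmitri free: 08:00-12:00, 13:00-14:30, 15:00-18:00.
Noa free: 06:00-13:00, 13:30-14:30, 15:30-18:00 (invert busy blocks within the working day).
Yuki free: 07:00-10:00, 14:00-17:30 (invert busy blocks within the working day).
Ana free: 06:00-12:30, 15:30-18:00.
Sam free: 07:00-10:30, 15:30-18:00.
Sofia ∩ Dmitri: 08:30-12:00, 13:00-14:30, 15:00-18:00.
Sofia ∩ Dmitri ∩ Noa: 08:30-12:00, 13:30-14:30, 15:30-18:00.
Sofia ∩ Dmitri ∩ Noa ∩ Yuki: 08:30-10:00, 14:00-14:30, 15:30-17:30.
Sofia ∩ Dmitri ∩ Noa ∩ Yuki ∩ Ana: 08:30-10:00, 15:30-17:30.
Sofia ∩ Dmitri ∩ Noa ∩ Yuki ∩ Ana ∩ Sam: 08:30-10:00, 15:30-17:30.

08:30-10:00, 15:30-17:30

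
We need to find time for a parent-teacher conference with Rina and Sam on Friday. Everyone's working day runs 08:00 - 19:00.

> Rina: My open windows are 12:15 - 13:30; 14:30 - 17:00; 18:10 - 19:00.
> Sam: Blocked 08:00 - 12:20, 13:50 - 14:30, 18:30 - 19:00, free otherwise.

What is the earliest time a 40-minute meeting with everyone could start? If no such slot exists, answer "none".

Rina free: 12:15-13:30, 14:30-17:00, 18:10-19:00.
Sam free: 12:20-13:50, 14:30-18:30 (invert busy blocks within the working day).
Rina ∩ Sam: 12:20-13:30, 14:30-17:00, 18:10-18:30.
The first common window of at least 40 minutes is 12:20-13:30, so the earliest start is 12:20.

12:20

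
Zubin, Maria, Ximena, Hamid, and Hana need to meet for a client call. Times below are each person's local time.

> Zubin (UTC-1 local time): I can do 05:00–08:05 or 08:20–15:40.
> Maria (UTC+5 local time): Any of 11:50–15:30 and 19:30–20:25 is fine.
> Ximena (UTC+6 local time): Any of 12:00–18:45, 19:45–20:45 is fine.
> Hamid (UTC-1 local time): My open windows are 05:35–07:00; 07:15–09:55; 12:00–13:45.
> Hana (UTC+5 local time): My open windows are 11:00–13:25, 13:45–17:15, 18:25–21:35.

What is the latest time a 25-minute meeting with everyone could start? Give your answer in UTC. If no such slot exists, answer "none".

Zubin in UTC: 06:00-09:05, 09:20-16:40 (add 1h to convert from UTC-1).
Maria in UTC: 06:50-10:30, 14:30-15:25 (subtract 5h to convert from UTC+5).
Ximena in UTC: 06:00-12:45, 13:45-14:45 (subtract 6h to convert from UTC+6).
Hamid in UTC: 06:35-08:00, 08:15-10:55, 13:00-14:45 (add 1h to convert from UTC-1).
Hana in UTC: 06:00-08:25, 08:45-12:15, 13:25-16:35 (subtract 5h to convert from UTC+5).
Zubin ∩ Maria: 06:50-09:05, 09:20-10:30, 14:30-15:25.
Zubin ∩ Maria ∩ Ximena: 06:50-09:05, 09:20-10:30, 14:30-14:45.
Zubin ∩ Maria ∩ Ximena ∩ Hamid: 06:50-08:00, 08:15-09:05, 09:20-10:30, 14:30-14:45.
Zubin ∩ Maria ∩ Ximena ∩ Hamid ∩ Hana: 06:50-08:00, 08:15-08:25, 08:45-09:05, 09:20-10:30, 14:30-14:45.
The last common window of at least 25 minutes is 09:20-10:30; a 25-minute meeting can start as late as 10:05 and still end by 10:30.

10:05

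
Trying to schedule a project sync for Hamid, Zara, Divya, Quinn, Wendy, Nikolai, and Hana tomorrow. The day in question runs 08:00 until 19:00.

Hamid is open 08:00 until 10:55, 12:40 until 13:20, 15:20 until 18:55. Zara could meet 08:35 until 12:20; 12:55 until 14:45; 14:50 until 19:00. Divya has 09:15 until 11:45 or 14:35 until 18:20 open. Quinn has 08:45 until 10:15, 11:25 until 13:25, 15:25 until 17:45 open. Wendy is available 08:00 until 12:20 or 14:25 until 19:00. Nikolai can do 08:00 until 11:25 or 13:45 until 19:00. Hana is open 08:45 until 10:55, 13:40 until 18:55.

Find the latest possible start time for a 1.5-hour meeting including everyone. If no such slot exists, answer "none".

16:15

Hamid ∩ Zara: 08:35-10:55, 12:55-13:20, 15:20-18:55.
Hamid ∩ Zara ∩ Divya: 09:15-10:55, 15:20-18:20.
Hamid ∩ Zara ∩ Divya ∩ Quinn: 09:15-10:15, 15:25-17:45.
Hamid ∩ Zara ∩ Divya ∩ Quinn ∩ Wendy: 09:15-10:15, 15:25-17:45.
Hamid ∩ Zara ∩ Divya ∩ Quinn ∩ Wendy ∩ Nikolai: 09:15-10:15, 15:25-17:45.
Hamid ∩ Zara ∩ Divya ∩ Quinn ∩ Wendy ∩ Nikolai ∩ Hana: 09:15-10:15, 15:25-17:45.
The last common window of at least 90 minutes is 15:25-17:45; a 90-minute meeting can start as late as 16:15 and still end by 17:45.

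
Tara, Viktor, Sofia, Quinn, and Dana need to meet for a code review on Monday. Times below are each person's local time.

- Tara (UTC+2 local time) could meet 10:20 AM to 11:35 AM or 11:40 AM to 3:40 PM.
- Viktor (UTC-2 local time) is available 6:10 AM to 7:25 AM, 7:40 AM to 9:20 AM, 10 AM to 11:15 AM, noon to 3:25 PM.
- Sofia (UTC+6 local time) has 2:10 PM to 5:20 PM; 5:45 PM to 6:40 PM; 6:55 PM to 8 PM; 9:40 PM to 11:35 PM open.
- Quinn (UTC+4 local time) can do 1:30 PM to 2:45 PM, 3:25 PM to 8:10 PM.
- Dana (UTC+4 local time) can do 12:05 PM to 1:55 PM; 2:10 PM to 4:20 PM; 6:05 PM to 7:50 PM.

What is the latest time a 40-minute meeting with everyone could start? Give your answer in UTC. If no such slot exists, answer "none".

Tara in UTC: 08:20-09:35, 09:40-13:40 (subtract 2h to convert from UTC+2).
Viktor in UTC: 08:10-09:25, 09:40-11:20, 12:00-13:15, 14:00-17:25 (add 2h to convert from UTC-2).
Sofia in UTC: 08:10-11:20, 11:45-12:40, 12:55-14:00, 15:40-17:35 (subtract 6h to convert from UTC+6).
Quinn in UTC: 09:30-10:45, 11:25-16:10 (subtract 4h to convert from UTC+4).
Dana in UTC: 08:05-09:55, 10:10-12:20, 14:05-15:50 (subtract 4h to convert from UTC+4).
Tara ∩ Viktor: 08:20-09:25, 09:40-11:20, 12:00-13:15.
Tara ∩ Viktor ∩ Sofia: 08:20-09:25, 09:40-11:20, 12:00-12:40, 12:55-13:15.
Tara ∩ Viktor ∩ Sofia ∩ Quinn: 09:40-10:45, 12:00-12:40, 12:55-13:15.
Tara ∩ Viktor ∩ Sofia ∩ Quinn ∩ Dana: 09:40-09:55, 10:10-10:45, 12:00-12:20.
No common window is at least 40 minutes long.

none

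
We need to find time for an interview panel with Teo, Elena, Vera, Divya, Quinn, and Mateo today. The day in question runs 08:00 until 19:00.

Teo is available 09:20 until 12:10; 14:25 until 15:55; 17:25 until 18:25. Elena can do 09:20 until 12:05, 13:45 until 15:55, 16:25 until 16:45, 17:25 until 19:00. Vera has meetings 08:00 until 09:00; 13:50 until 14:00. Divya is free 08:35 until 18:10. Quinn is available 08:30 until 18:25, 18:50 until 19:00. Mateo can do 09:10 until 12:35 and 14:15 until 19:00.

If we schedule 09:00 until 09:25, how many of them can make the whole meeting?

3

Teo free: 09:20-12:10, 14:25-15:55, 17:25-18:25.
Elena free: 09:20-12:05, 13:45-15:55, 16:25-16:45, 17:25-19:00.
Vera free: 09:00-13:50, 14:00-19:00 (invert busy blocks within the working day).
Divya free: 08:35-18:10.
Quinn free: 08:30-18:25, 18:50-19:00.
Mateo free: 09:10-12:35, 14:15-19:00.
Vera, Divya, and Quinn can make the full 09:00-09:25 slot — that's 3.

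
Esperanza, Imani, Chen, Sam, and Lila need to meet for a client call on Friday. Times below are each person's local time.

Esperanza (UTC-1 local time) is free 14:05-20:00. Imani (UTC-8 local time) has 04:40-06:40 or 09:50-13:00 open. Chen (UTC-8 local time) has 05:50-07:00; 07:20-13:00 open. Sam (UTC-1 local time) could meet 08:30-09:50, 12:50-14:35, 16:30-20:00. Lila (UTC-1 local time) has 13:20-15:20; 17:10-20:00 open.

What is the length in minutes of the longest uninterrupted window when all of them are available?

Esperanza in UTC: 15:05-21:00 (add 1h to convert from UTC-1).
Imani in UTC: 12:40-14:40, 17:50-21:00 (add 8h to convert from UTC-8).
Chen in UTC: 13:50-15:00, 15:20-21:00 (add 8h to convert from UTC-8).
Sam in UTC: 09:30-10:50, 13:50-15:35, 17:30-21:00 (add 1h to convert from UTC-1).
Lila in UTC: 14:20-16:20, 18:10-21:00 (add 1h to convert from UTC-1).
Esperanza ∩ Imani: 17:50-21:00.
Esperanza ∩ Imani ∩ Chen: 17:50-21:00.
Esperanza ∩ Imani ∩ Chen ∩ Sam: 17:50-21:00.
Esperanza ∩ Imani ∩ Chen ∩ Sam ∩ Lila: 18:10-21:00.
Those are the intersection windows.
The longest is 18:10-21:00 at 170 minutes.

170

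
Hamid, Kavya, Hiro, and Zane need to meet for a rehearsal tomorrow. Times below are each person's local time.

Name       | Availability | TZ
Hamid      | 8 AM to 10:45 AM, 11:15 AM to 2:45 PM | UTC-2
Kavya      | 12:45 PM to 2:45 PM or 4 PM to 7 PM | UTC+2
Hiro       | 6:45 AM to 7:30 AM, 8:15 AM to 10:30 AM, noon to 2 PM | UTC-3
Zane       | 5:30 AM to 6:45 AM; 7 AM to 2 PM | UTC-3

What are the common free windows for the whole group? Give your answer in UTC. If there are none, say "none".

Hamid in UTC: 10:00-12:45, 13:15-16:45 (add 2h to convert from UTC-2).
Kavya in UTC: 10:45-12:45, 14:00-17:00 (subtract 2h to convert from UTC+2).
Hiro in UTC: 09:45-10:30, 11:15-13:30, 15:00-17:00 (add 3h to convert from UTC-3).
Zane in UTC: 08:30-09:45, 10:00-17:00 (add 3h to convert from UTC-3).
Hamid ∩ Kavya: 10:45-12:45, 14:00-16:45.
Hamid ∩ Kavya ∩ Hiro: 11:15-12:45, 15:00-16:45.
Hamid ∩ Kavya ∩ Hiro ∩ Zane: 11:15-12:45, 15:00-16:45.
Those are the intersection windows.

11:15-12:45, 15:00-16:45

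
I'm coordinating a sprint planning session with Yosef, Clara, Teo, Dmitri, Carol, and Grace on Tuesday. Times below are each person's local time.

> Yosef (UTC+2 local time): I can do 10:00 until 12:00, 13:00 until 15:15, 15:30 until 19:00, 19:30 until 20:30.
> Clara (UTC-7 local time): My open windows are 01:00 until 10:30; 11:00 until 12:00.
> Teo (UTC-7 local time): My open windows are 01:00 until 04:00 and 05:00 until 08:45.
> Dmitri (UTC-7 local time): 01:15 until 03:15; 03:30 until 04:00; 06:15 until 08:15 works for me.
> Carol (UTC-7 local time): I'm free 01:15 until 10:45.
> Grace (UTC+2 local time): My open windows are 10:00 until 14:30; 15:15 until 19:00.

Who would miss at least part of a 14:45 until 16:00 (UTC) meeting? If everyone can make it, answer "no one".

Yosef in UTC: 08:00-10:00, 11:00-13:15, 13:30-17:00, 17:30-18:30 (subtract 2h to convert from UTC+2).
Clara in UTC: 08:00-17:30, 18:00-19:00 (add 7h to convert from UTC-7).
Teo in UTC: 08:00-11:00, 12:00-15:45 (add 7h to convert from UTC-7).
Dmitri in UTC: 08:15-10:15, 10:30-11:00, 13:15-15:15 (add 7h to convert from UTC-7).
Carol in UTC: 08:15-17:45 (add 7h to convert from UTC-7).
Grace in UTC: 08:00-12:30, 13:15-17:00 (subtract 2h to convert from UTC+2).
Yosef: free for 14:45-16:00. Clara: free for 14:45-16:00. Teo: not fully free for 14:45-16:00. Dmitri: not fully free for 14:45-16:00. Carol: free for 14:45-16:00. Grace: free for 14:45-16:00.

Dmitri, Teo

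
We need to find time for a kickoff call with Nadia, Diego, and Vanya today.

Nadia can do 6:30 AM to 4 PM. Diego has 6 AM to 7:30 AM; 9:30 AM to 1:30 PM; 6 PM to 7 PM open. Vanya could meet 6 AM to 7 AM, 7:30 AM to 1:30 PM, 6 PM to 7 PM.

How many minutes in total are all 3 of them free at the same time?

Nadia ∩ Diego: 06:30-07:30, 09:30-13:30.
Nadia ∩ Diego ∩ Vanya: 06:30-07:00, 09:30-13:30.
Summing the common windows: 30 + 240 = 270 minutes.

270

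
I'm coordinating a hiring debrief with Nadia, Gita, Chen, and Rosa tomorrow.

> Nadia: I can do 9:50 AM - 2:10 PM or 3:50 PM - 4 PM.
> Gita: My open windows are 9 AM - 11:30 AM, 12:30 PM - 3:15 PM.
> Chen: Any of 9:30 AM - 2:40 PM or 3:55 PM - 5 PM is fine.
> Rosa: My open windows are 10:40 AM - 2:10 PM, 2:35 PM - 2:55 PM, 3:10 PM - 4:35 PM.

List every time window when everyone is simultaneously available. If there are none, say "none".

Nadia ∩ Gita: 09:50-11:30, 12:30-14:10.
Nadia ∩ Gita ∩ Chen: 09:50-11:30, 12:30-14:10.
Nadia ∩ Gita ∩ Chen ∩ Rosa: 10:40-11:30, 12:30-14:10.

10:40-11:30, 12:30-14:10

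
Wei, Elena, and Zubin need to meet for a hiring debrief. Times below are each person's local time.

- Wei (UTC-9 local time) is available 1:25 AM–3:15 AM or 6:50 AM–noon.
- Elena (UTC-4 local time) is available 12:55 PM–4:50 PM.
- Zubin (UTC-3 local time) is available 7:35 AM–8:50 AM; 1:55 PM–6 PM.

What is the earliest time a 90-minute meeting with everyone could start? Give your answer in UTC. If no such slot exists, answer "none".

Wei in UTC: 10:25-12:15, 15:50-21:00 (add 9h to convert from UTC-9).
Elena in UTC: 16:55-20:50 (add 4h to convert from UTC-4).
Zubin in UTC: 10:35-11:50, 16:55-21:00 (add 3h to convert from UTC-3).
Wei ∩ Elena: 16:55-20:50.
Wei ∩ Elena ∩ Zubin: 16:55-20:50.
Those are the intersection windows.
The first common window of at least 90 minutes is 16:55-20:50, so the earliest start is 16:55.

16:55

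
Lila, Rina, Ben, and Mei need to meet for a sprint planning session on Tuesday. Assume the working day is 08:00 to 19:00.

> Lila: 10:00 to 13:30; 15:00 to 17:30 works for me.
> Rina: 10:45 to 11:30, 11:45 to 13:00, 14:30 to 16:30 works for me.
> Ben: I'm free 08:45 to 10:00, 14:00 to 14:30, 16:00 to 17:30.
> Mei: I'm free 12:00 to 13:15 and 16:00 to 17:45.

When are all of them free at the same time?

16:00-16:30

Lila ∩ Rina: 10:45-11:30, 11:45-13:00, 15:00-16:30.
Lila ∩ Rina ∩ Ben: 16:00-16:30.
Lila ∩ Rina ∩ Ben ∩ Mei: 16:00-16:30.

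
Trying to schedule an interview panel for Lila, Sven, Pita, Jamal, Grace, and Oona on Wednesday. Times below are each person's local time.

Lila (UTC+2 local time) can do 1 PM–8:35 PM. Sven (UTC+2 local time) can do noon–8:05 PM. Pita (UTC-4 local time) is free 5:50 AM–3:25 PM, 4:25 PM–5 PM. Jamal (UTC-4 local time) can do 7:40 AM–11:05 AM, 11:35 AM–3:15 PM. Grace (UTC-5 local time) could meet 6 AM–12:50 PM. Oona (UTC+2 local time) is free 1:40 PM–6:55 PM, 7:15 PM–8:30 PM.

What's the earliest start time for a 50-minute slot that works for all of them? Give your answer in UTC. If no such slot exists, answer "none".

11:40

Lila in UTC: 11:00-18:35 (subtract 2h to convert from UTC+2).
Sven in UTC: 10:00-18:05 (subtract 2h to convert from UTC+2).
Pita in UTC: 09:50-19:25, 20:25-21:00 (add 4h to convert from UTC-4).
Jamal in UTC: 11:40-15:05, 15:35-19:15 (add 4h to convert from UTC-4).
Grace in UTC: 11:00-17:50 (add 5h to convert from UTC-5).
Oona in UTC: 11:40-16:55, 17:15-18:30 (subtract 2h to convert from UTC+2).
Lila ∩ Sven: 11:00-18:05.
Lila ∩ Sven ∩ Pita: 11:00-18:05.
Lila ∩ Sven ∩ Pita ∩ Jamal: 11:40-15:05, 15:35-18:05.
Lila ∩ Sven ∩ Pita ∩ Jamal ∩ Grace: 11:40-15:05, 15:35-17:50.
Lila ∩ Sven ∩ Pita ∩ Jamal ∩ Grace ∩ Oona: 11:40-15:05, 15:35-16:55, 17:15-17:50.
The first common window of at least 50 minutes is 11:40-15:05, so the earliest start is 11:40.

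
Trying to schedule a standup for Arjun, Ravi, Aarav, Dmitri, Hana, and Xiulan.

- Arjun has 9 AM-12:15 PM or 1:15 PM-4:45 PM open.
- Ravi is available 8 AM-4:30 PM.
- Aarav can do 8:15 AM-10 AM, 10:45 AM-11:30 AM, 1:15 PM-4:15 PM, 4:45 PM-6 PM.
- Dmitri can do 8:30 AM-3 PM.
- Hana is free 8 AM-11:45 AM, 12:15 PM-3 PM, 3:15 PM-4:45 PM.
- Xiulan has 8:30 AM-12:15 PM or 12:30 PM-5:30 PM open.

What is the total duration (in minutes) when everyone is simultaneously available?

Arjun ∩ Ravi: 09:00-12:15, 13:15-16:30.
Arjun ∩ Ravi ∩ Aarav: 09:00-10:00, 10:45-11:30, 13:15-16:15.
Arjun ∩ Ravi ∩ Aarav ∩ Dmitri: 09:00-10:00, 10:45-11:30, 13:15-15:00.
Arjun ∩ Ravi ∩ Aarav ∩ Dmitri ∩ Hana: 09:00-10:00, 10:45-11:30, 13:15-15:00.
Arjun ∩ Ravi ∩ Aarav ∩ Dmitri ∩ Hana ∩ Xiulan: 09:00-10:00, 10:45-11:30, 13:15-15:00.
Those are the intersection windows.
Summing the common windows: 60 + 45 + 105 = 210 minutes.

210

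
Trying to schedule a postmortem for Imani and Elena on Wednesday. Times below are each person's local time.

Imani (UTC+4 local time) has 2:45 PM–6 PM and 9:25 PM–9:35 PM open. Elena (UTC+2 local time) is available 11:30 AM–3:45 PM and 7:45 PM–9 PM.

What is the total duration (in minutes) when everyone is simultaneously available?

Imani in UTC: 10:45-14:00, 17:25-17:35 (subtract 4h to convert from UTC+4).
Elena in UTC: 09:30-13:45, 17:45-19:00 (subtract 2h to convert from UTC+2).
Imani ∩ Elena: 10:45-13:45.
So the common availability across everyone is 10:45-13:45.
That's a single block of 180 minutes.

180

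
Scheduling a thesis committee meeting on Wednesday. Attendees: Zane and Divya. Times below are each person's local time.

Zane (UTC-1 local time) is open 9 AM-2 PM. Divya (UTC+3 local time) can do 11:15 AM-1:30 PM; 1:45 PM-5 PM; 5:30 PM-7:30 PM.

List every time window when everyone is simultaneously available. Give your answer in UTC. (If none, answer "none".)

10:00-10:30, 10:45-14:00, 14:30-15:00

Zane in UTC: 10:00-15:00 (add 1h to convert from UTC-1).
Divya in UTC: 08:15-10:30, 10:45-14:00, 14:30-16:30 (subtract 3h to convert from UTC+3).
Zane ∩ Divya: 10:00-10:30, 10:45-14:00, 14:30-15:00.
Those are the intersection windows.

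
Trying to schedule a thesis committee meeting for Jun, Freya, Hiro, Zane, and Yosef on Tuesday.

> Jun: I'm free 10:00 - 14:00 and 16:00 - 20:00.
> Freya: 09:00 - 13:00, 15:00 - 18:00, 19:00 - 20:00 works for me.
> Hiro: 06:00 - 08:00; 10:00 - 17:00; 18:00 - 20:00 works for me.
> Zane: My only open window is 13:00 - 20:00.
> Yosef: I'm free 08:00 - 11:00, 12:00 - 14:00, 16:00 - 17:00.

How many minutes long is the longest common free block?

60

Jun ∩ Freya: 10:00-13:00, 16:00-18:00, 19:00-20:00.
Jun ∩ Freya ∩ Hiro: 10:00-13:00, 16:00-17:00, 19:00-20:00.
Jun ∩ Freya ∩ Hiro ∩ Zane: 16:00-17:00, 19:00-20:00.
Jun ∩ Freya ∩ Hiro ∩ Zane ∩ Yosef: 16:00-17:00.
The longest is 16:00-17:00 at 60 minutes.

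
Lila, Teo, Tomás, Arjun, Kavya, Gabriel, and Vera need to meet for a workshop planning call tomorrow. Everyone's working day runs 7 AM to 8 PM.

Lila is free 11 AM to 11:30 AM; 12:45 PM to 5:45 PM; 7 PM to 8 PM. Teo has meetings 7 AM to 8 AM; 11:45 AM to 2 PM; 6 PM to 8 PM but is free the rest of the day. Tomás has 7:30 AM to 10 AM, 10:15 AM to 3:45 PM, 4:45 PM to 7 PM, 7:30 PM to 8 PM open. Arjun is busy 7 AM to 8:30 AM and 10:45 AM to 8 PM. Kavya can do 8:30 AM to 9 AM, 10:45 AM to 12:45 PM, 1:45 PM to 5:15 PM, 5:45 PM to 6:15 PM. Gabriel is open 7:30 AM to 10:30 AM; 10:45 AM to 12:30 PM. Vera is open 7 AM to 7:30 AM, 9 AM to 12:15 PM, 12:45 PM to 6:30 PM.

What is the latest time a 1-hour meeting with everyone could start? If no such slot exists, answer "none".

none

Lila free: 11:00-11:30, 12:45-17:45, 19:00-20:00.
Teo free: 08:00-11:45, 14:00-18:00 (invert busy blocks within the working day).
Tomás free: 07:30-10:00, 10:15-15:45, 16:45-19:00, 19:30-20:00.
Arjun free: 08:30-10:45 (invert busy blocks within the working day).
Kavya free: 08:30-09:00, 10:45-12:45, 13:45-17:15, 17:45-18:15.
Gabriel free: 07:30-10:30, 10:45-12:30.
Vera free: 07:00-07:30, 09:00-12:15, 12:45-18:30.
Lila ∩ Teo: 11:00-11:30, 14:00-17:45.
Lila ∩ Teo ∩ Tomás: 11:00-11:30, 14:00-15:45, 16:45-17:45.
Lila ∩ Teo ∩ Tomás ∩ Arjun: ∅.
Lila ∩ Teo ∩ Tomás ∩ Arjun ∩ Kavya: ∅.
Lila ∩ Teo ∩ Tomás ∩ Arjun ∩ Kavya ∩ Gabriel: ∅.
Lila ∩ Teo ∩ Tomás ∩ Arjun ∩ Kavya ∩ Gabriel ∩ Vera: ∅.
There is no time when everyone is free.
No common window is at least 60 minutes long.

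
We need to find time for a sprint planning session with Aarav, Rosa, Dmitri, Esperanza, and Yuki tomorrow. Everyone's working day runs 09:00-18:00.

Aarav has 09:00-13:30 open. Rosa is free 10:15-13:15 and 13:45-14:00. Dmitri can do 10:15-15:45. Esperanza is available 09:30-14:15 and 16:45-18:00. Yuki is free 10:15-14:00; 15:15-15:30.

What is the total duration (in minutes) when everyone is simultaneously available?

Aarav ∩ Rosa: 10:15-13:15.
Aarav ∩ Rosa ∩ Dmitri: 10:15-13:15.
Aarav ∩ Rosa ∩ Dmitri ∩ Esperanza: 10:15-13:15.
Aarav ∩ Rosa ∩ Dmitri ∩ Esperanza ∩ Yuki: 10:15-13:15.
So the common availability across everyone is 10:15-13:15.
That's a single block of 180 minutes.

180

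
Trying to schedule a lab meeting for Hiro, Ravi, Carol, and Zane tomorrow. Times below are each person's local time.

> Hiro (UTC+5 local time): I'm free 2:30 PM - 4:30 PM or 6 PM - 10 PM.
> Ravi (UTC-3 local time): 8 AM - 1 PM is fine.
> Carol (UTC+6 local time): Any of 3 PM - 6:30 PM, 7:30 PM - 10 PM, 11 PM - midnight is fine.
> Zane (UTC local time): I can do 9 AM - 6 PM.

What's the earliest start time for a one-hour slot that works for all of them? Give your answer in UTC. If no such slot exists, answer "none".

Hiro in UTC: 09:30-11:30, 13:00-17:00 (subtract 5h to convert from UTC+5).
Ravi in UTC: 11:00-16:00 (add 3h to convert from UTC-3).
Carol in UTC: 09:00-12:30, 13:30-16:00, 17:00-18:00 (subtract 6h to convert from UTC+6).
Zane in UTC: 09:00-18:00.
Hiro ∩ Ravi: 11:00-11:30, 13:00-16:00.
Hiro ∩ Ravi ∩ Carol: 11:00-11:30, 13:30-16:00.
Hiro ∩ Ravi ∩ Carol ∩ Zane: 11:00-11:30, 13:30-16:00.
Those are the intersection windows.
The first common window of at least 60 minutes is 13:30-16:00, so the earliest start is 13:30.

13:30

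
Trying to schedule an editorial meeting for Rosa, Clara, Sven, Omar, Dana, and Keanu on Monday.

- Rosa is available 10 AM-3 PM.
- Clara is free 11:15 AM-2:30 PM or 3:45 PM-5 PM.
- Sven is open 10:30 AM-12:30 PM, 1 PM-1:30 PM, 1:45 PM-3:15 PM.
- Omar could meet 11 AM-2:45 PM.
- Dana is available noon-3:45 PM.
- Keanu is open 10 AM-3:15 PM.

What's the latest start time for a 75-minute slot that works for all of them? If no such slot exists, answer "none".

Rosa ∩ Clara: 11:15-14:30.
Rosa ∩ Clara ∩ Sven: 11:15-12:30, 13:00-13:30, 13:45-14:30.
Rosa ∩ Clara ∩ Sven ∩ Omar: 11:15-12:30, 13:00-13:30, 13:45-14:30.
Rosa ∩ Clara ∩ Sven ∩ Omar ∩ Dana: 12:00-12:30, 13:00-13:30, 13:45-14:30.
Rosa ∩ Clara ∩ Sven ∩ Omar ∩ Dana ∩ Keanu: 12:00-12:30, 13:00-13:30, 13:45-14:30.
No common window is at least 75 minutes long.

none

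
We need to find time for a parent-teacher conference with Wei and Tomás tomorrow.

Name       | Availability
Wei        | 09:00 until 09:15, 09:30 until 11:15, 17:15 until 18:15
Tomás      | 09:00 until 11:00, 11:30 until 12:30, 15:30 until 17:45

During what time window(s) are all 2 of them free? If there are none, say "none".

09:00-09:15, 09:30-11:00, 17:15-17:45

Wei ∩ Tomás: 09:00-09:15, 09:30-11:00, 17:15-17:45.
Those are the intersection windows.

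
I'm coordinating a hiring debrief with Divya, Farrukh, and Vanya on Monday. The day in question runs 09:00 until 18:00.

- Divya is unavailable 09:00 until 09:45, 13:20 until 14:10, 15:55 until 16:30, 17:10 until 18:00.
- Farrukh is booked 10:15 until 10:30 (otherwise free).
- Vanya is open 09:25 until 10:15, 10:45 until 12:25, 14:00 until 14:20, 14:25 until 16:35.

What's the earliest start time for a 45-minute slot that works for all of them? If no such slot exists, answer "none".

10:45

Divya free: 09:45-13:20, 14:10-15:55, 16:30-17:10 (invert busy blocks within the working day).
Farrukh free: 09:00-10:15, 10:30-18:00 (invert busy blocks within the working day).
Vanya free: 09:25-10:15, 10:45-12:25, 14:00-14:20, 14:25-16:35.
Divya ∩ Farrukh: 09:45-10:15, 10:30-13:20, 14:10-15:55, 16:30-17:10.
Divya ∩ Farrukh ∩ Vanya: 09:45-10:15, 10:45-12:25, 14:10-14:20, 14:25-15:55, 16:30-16:35.
The first common window of at least 45 minutes is 10:45-12:25, so the earliest start is 10:45.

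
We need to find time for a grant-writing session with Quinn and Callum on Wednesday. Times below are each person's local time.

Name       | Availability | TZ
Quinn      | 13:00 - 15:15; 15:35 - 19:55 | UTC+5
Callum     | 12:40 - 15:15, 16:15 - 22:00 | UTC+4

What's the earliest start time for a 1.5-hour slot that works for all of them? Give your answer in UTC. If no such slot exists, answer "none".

08:40

Quinn in UTC: 08:00-10:15, 10:35-14:55 (subtract 5h to convert from UTC+5).
Callum in UTC: 08:40-11:15, 12:15-18:00 (subtract 4h to convert from UTC+4).
Quinn ∩ Callum: 08:40-10:15, 10:35-11:15, 12:15-14:55.
The first common window of at least 90 minutes is 08:40-10:15, so the earliest start is 08:40.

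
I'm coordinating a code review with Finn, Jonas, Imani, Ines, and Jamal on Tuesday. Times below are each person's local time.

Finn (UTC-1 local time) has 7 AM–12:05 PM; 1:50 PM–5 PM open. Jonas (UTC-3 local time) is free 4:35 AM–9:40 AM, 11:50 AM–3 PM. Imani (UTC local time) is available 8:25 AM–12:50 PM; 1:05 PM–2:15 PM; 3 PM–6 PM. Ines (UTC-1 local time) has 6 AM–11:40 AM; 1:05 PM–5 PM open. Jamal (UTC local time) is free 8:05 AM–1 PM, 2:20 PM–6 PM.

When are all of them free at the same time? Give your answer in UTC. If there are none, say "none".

Finn in UTC: 08:00-13:05, 14:50-18:00 (add 1h to convert from UTC-1).
Jonas in UTC: 07:35-12:40, 14:50-18:00 (add 3h to convert from UTC-3).
Imani in UTC: 08:25-12:50, 13:05-14:15, 15:00-18:00.
Ines in UTC: 07:00-12:40, 14:05-18:00 (add 1h to convert from UTC-1).
Jamal in UTC: 08:05-13:00, 14:20-18:00.
Finn ∩ Jonas: 08:00-12:40, 14:50-18:00.
Finn ∩ Jonas ∩ Imani: 08:25-12:40, 15:00-18:00.
Finn ∩ Jonas ∩ Imani ∩ Ines: 08:25-12:40, 15:00-18:00.
Finn ∩ Jonas ∩ Imani ∩ Ines ∩ Jamal: 08:25-12:40, 15:00-18:00.
Those are the intersection windows.

08:25-12:40, 15:00-18:00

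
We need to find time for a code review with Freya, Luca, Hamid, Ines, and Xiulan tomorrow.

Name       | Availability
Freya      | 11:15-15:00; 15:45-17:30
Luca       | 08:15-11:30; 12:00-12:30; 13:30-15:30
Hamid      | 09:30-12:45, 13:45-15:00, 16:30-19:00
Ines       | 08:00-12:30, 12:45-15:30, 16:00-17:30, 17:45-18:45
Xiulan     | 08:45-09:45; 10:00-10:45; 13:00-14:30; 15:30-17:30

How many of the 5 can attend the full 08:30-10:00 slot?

2

Luca and Ines can make the full 08:30-10:00 slot — that's 2.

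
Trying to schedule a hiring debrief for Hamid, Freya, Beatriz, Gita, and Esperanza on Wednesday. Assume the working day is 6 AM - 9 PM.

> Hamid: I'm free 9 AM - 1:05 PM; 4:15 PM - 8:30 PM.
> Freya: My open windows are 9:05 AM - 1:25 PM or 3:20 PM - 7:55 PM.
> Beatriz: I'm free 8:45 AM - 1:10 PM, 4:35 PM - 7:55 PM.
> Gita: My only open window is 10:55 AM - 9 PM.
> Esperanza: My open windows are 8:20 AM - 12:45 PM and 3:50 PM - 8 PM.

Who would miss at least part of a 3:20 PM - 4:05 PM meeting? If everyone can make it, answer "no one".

Beatriz, Esperanza, Hamid

Hamid: not fully free for 15:20-16:05. Freya: free for 15:20-16:05. Beatriz: not fully free for 15:20-16:05. Gita: free for 15:20-16:05. Esperanza: not fully free for 15:20-16:05.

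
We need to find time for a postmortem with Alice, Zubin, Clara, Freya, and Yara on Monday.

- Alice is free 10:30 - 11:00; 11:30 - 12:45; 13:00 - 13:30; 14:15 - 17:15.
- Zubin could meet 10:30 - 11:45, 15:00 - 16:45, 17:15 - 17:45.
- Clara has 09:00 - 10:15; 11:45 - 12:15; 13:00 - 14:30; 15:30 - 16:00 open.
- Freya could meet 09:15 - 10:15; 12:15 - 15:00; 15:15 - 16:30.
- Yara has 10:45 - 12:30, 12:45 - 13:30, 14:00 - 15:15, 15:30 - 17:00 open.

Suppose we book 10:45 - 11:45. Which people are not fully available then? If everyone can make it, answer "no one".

Alice, Clara, Freya

Alice: not fully free for 10:45-11:45. Zubin: free for 10:45-11:45. Clara: not fully free for 10:45-11:45. Freya: not fully free for 10:45-11:45. Yara: free for 10:45-11:45.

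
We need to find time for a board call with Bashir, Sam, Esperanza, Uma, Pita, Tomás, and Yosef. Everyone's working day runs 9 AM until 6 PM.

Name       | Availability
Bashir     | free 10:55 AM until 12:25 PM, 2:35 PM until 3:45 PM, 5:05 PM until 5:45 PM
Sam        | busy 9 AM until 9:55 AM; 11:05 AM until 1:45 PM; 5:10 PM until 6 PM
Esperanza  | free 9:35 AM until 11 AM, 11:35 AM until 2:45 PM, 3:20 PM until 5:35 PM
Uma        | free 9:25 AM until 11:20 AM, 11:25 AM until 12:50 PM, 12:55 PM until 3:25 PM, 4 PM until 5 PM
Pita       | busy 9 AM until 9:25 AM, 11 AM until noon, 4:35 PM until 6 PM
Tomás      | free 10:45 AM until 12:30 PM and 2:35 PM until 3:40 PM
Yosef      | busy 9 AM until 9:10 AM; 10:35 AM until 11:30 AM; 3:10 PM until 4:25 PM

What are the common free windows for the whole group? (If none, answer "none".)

Bashir free: 10:55-12:25, 14:35-15:45, 17:05-17:45.
Sam free: 09:55-11:05, 13:45-17:10 (invert busy blocks within the working day).
Esperanza free: 09:35-11:00, 11:35-14:45, 15:20-17:35.
Uma free: 09:25-11:20, 11:25-12:50, 12:55-15:25, 16:00-17:00.
Pita free: 09:25-11:00, 12:00-16:35 (invert busy blocks within the working day).
Tomás free: 10:45-12:30, 14:35-15:40.
Yosef free: 09:10-10:35, 11:30-15:10, 16:25-18:00 (invert busy blocks within the working day).
Bashir ∩ Sam: 10:55-11:05, 14:35-15:45, 17:05-17:10.
Bashir ∩ Sam ∩ Esperanza: 10:55-11:00, 14:35-14:45, 15:20-15:45, 17:05-17:10.
Bashir ∩ Sam ∩ Esperanza ∩ Uma: 10:55-11:00, 14:35-14:45, 15:20-15:25.
Bashir ∩ Sam ∩ Esperanza ∩ Uma ∩ Pita: 10:55-11:00, 14:35-14:45, 15:20-15:25.
Bashir ∩ Sam ∩ Esperanza ∩ Uma ∩ Pita ∩ Tomás: 10:55-11:00, 14:35-14:45, 15:20-15:25.
Bashir ∩ Sam ∩ Esperanza ∩ Uma ∩ Pita ∩ Tomás ∩ Yosef: 14:35-14:45.
Those are the intersection windows.

14:35-14:45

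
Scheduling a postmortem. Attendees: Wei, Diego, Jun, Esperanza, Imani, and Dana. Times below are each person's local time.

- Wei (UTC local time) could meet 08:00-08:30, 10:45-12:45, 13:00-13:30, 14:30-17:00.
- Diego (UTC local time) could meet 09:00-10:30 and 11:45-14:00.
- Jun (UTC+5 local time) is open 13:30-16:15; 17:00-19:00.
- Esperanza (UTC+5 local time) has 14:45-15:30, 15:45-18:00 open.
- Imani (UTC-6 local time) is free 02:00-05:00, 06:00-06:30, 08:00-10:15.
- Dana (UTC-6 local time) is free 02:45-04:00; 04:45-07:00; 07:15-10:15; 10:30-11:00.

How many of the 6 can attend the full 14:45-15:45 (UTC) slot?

3

Wei in UTC: 08:00-08:30, 10:45-12:45, 13:00-13:30, 14:30-17:00.
Diego in UTC: 09:00-10:30, 11:45-14:00.
Jun in UTC: 08:30-11:15, 12:00-14:00 (subtract 5h to convert from UTC+5).
Esperanza in UTC: 09:45-10:30, 10:45-13:00 (subtract 5h to convert from UTC+5).
Imani in UTC: 08:00-11:00, 12:00-12:30, 14:00-16:15 (add 6h to convert from UTC-6).
Dana in UTC: 08:45-10:00, 10:45-13:00, 13:15-16:15, 16:30-17:00 (add 6h to convert from UTC-6).
Wei, Imani, and Dana can make the full 14:45-15:45 slot — that's 3.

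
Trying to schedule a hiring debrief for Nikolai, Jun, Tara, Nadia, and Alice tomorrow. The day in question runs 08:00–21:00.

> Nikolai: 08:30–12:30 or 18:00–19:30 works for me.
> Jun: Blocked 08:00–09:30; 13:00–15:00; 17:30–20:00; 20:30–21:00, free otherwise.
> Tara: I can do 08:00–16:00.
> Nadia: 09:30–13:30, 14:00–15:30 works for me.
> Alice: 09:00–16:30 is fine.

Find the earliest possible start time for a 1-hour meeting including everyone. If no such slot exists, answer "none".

Nikolai free: 08:30-12:30, 18:00-19:30.
Jun free: 09:30-13:00, 15:00-17:30, 20:00-20:30 (invert busy blocks within the working day).
Tara free: 08:00-16:00.
Nadia free: 09:30-13:30, 14:00-15:30.
Alice free: 09:00-16:30.
Nikolai ∩ Jun: 09:30-12:30.
Nikolai ∩ Jun ∩ Tara: 09:30-12:30.
Nikolai ∩ Jun ∩ Tara ∩ Nadia: 09:30-12:30.
Nikolai ∩ Jun ∩ Tara ∩ Nadia ∩ Alice: 09:30-12:30.
The first common window of at least 60 minutes is 09:30-12:30, so the earliest start is 09:30.

09:30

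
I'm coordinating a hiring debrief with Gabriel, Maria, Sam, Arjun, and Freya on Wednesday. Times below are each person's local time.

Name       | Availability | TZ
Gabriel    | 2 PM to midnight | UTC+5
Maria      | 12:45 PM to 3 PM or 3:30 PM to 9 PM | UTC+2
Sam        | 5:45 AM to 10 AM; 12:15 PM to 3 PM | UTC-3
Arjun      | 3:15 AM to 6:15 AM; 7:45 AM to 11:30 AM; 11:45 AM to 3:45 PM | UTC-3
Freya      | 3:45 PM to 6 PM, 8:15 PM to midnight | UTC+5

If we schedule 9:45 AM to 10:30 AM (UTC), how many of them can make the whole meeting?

2

Gabriel in UTC: 09:00-19:00 (subtract 5h to convert from UTC+5).
Maria in UTC: 10:45-13:00, 13:30-19:00 (subtract 2h to convert from UTC+2).
Sam in UTC: 08:45-13:00, 15:15-18:00 (add 3h to convert from UTC-3).
Arjun in UTC: 06:15-09:15, 10:45-14:30, 14:45-18:45 (add 3h to convert from UTC-3).
Freya in UTC: 10:45-13:00, 15:15-19:00 (subtract 5h to convert from UTC+5).
Gabriel and Sam can make the full 09:45-10:30 slot — that's 2.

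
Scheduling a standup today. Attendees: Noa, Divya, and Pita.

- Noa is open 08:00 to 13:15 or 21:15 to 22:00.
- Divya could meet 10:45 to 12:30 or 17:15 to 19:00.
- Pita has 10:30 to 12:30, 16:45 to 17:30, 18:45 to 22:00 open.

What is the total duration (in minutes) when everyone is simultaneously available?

105

Noa ∩ Divya: 10:45-12:30.
Noa ∩ Divya ∩ Pita: 10:45-12:30.
Those are the intersection windows.
That's a single block of 105 minutes.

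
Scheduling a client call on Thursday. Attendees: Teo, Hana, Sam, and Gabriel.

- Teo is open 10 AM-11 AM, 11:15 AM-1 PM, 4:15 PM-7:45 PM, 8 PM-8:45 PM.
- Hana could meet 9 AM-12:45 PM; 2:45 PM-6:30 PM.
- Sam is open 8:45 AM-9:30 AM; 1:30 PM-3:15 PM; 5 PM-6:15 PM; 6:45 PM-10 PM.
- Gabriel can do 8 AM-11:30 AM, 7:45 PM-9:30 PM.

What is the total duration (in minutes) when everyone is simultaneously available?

Teo ∩ Hana: 10:00-11:00, 11:15-12:45, 16:15-18:30.
Teo ∩ Hana ∩ Sam: 17:00-18:15.
Teo ∩ Hana ∩ Sam ∩ Gabriel: ∅.
There is no time when everyone is free.
There is no common window, so the total is 0 minutes.

0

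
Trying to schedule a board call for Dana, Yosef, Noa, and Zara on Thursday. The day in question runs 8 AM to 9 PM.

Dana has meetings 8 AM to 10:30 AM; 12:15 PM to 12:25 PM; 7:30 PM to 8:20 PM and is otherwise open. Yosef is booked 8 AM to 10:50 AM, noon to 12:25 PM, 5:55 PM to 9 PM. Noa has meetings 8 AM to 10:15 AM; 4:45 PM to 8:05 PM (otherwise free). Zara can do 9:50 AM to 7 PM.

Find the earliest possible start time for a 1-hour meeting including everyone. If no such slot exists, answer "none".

Dana free: 10:30-12:15, 12:25-19:30, 20:20-21:00 (invert busy blocks within the working day).
Yosef free: 10:50-12:00, 12:25-17:55 (invert busy blocks within the working day).
Noa free: 10:15-16:45, 20:05-21:00 (invert busy blocks within the working day).
Zara free: 09:50-19:00.
Dana ∩ Yosef: 10:50-12:00, 12:25-17:55.
Dana ∩ Yosef ∩ Noa: 10:50-12:00, 12:25-16:45.
Dana ∩ Yosef ∩ Noa ∩ Zara: 10:50-12:00, 12:25-16:45.
Those are the intersection windows.
The first common window of at least 60 minutes is 10:50-12:00, so the earliest start is 10:50.

10:50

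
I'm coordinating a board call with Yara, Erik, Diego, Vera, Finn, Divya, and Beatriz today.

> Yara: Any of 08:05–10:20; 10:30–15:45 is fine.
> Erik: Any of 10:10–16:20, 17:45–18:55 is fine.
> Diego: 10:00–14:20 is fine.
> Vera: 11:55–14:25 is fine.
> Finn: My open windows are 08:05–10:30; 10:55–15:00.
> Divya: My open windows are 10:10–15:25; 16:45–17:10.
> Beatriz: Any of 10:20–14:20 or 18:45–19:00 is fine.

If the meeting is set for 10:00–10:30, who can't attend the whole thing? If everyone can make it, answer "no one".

Yara: not fully free for 10:00-10:30. Erik: not fully free for 10:00-10:30. Diego: free for 10:00-10:30. Vera: not fully free for 10:00-10:30. Finn: free for 10:00-10:30. Divya: not fully free for 10:00-10:30. Beatriz: not fully free for 10:00-10:30.

Beatriz, Divya, Erik, Vera, Yara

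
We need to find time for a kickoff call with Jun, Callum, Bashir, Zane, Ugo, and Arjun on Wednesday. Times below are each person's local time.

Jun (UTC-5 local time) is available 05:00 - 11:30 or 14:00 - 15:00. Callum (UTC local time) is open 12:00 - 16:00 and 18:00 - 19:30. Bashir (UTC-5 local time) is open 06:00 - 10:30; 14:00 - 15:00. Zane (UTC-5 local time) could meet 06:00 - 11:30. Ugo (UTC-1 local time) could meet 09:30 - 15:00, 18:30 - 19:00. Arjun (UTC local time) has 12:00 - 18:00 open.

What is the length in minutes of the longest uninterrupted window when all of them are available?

210

Jun in UTC: 10:00-16:30, 19:00-20:00 (add 5h to convert from UTC-5).
Callum in UTC: 12:00-16:00, 18:00-19:30.
Bashir in UTC: 11:00-15:30, 19:00-20:00 (add 5h to convert from UTC-5).
Zane in UTC: 11:00-16:30 (add 5h to convert from UTC-5).
Ugo in UTC: 10:30-16:00, 19:30-20:00 (add 1h to convert from UTC-1).
Arjun in UTC: 12:00-18:00.
Jun ∩ Callum: 12:00-16:00, 19:00-19:30.
Jun ∩ Callum ∩ Bashir: 12:00-15:30, 19:00-19:30.
Jun ∩ Callum ∩ Bashir ∩ Zane: 12:00-15:30.
Jun ∩ Callum ∩ Bashir ∩ Zane ∩ Ugo: 12:00-15:30.
Jun ∩ Callum ∩ Bashir ∩ Zane ∩ Ugo ∩ Arjun: 12:00-15:30.
Those are the intersection windows.
The longest is 12:00-15:30 at 210 minutes.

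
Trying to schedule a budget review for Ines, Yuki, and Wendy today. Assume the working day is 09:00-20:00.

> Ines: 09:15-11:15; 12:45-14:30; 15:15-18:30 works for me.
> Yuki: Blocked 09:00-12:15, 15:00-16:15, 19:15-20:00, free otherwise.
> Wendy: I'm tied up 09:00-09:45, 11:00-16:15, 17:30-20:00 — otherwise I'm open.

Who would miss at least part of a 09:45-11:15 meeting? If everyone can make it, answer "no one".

Wendy, Yuki

Ines free: 09:15-11:15, 12:45-14:30, 15:15-18:30.
Yuki free: 12:15-15:00, 16:15-19:15 (invert busy blocks within the working day).
Wendy free: 09:45-11:00, 16:15-17:30 (invert busy blocks within the working day).
Ines: free for 09:45-11:15. Yuki: not fully free for 09:45-11:15. Wendy: not fully free for 09:45-11:15.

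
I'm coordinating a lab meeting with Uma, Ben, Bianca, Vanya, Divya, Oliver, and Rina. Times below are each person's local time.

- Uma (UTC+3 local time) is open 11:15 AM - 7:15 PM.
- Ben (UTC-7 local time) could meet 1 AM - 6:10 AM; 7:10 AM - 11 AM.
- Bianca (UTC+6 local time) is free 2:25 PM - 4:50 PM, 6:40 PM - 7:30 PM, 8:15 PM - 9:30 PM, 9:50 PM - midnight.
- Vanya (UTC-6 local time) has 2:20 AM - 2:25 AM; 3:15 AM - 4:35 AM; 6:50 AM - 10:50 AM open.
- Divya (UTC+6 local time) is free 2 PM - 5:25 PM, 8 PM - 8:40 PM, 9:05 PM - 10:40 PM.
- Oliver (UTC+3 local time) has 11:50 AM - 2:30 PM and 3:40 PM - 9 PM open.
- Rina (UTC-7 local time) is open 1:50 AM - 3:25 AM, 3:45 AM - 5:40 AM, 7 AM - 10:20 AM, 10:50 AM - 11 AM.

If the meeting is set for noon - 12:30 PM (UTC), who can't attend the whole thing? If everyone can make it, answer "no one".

Uma in UTC: 08:15-16:15 (subtract 3h to convert from UTC+3).
Ben in UTC: 08:00-13:10, 14:10-18:00 (add 7h to convert from UTC-7).
Bianca in UTC: 08:25-10:50, 12:40-13:30, 14:15-15:30, 15:50-18:00 (subtract 6h to convert from UTC+6).
Vanya in UTC: 08:20-08:25, 09:15-10:35, 12:50-16:50 (add 6h to convert from UTC-6).
Divya in UTC: 08:00-11:25, 14:00-14:40, 15:05-16:40 (subtract 6h to convert from UTC+6).
Oliver in UTC: 08:50-11:30, 12:40-18:00 (subtract 3h to convert from UTC+3).
Rina in UTC: 08:50-10:25, 10:45-12:40, 14:00-17:20, 17:50-18:00 (add 7h to convert from UTC-7).
Uma: free for 12:00-12:30. Ben: free for 12:00-12:30. Bianca: not fully free for 12:00-12:30. Vanya: not fully free for 12:00-12:30. Divya: not fully free for 12:00-12:30. Oliver: not fully free for 12:00-12:30. Rina: free for 12:00-12:30.

Bianca, Divya, Oliver, Vanya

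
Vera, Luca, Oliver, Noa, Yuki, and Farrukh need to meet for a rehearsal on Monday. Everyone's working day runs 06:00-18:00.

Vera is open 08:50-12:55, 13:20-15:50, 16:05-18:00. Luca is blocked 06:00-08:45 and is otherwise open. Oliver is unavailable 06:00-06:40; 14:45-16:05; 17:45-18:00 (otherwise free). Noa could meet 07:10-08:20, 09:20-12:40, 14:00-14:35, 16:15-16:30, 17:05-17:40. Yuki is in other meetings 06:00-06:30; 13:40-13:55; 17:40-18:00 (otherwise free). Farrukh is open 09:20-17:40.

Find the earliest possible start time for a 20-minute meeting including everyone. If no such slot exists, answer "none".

Vera free: 08:50-12:55, 13:20-15:50, 16:05-18:00.
Luca free: 08:45-18:00 (invert busy blocks within the working day).
Oliver free: 06:40-14:45, 16:05-17:45 (invert busy blocks within the working day).
Noa free: 07:10-08:20, 09:20-12:40, 14:00-14:35, 16:15-16:30, 17:05-17:40.
Yuki free: 06:30-13:40, 13:55-17:40 (invert busy blocks within the working day).
Farrukh free: 09:20-17:40.
Vera ∩ Luca: 08:50-12:55, 13:20-15:50, 16:05-18:00.
Vera ∩ Luca ∩ Oliver: 08:50-12:55, 13:20-14:45, 16:05-17:45.
Vera ∩ Luca ∩ Oliver ∩ Noa: 09:20-12:40, 14:00-14:35, 16:15-16:30, 17:05-17:40.
Vera ∩ Luca ∩ Oliver ∩ Noa ∩ Yuki: 09:20-12:40, 14:00-14:35, 16:15-16:30, 17:05-17:40.
Vera ∩ Luca ∩ Oliver ∩ Noa ∩ Yuki ∩ Farrukh: 09:20-12:40, 14:00-14:35, 16:15-16:30, 17:05-17:40.
The first common window of at least 20 minutes is 09:20-12:40, so the earliest start is 09:20.

09:20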